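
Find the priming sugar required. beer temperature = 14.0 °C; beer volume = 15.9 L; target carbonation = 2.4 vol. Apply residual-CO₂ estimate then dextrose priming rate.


residual = 14.695·(0.01821 + 0.09011·e^(−0.04·T));  sugar = (target − residual)·4.0·V
residual = 14.695·(0.01821 + 0.09011·e^(−0.04·14.0)) = 1.0240
sugar = (2.4 − 1.0240)·4.0·15.9

87.5154 g


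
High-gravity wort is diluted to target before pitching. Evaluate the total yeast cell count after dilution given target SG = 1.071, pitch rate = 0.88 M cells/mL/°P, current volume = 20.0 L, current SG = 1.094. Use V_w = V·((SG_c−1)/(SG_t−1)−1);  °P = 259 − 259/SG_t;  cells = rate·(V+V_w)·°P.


V_w = 20.0·((1.094−1)/(1.071−1)−1) = 6.4789
V_final = 20.0 + 6.4789 = 26.4789
°P = 259 − 259/1.071 = 17.1699
cells = 0.88·26.4789·17.1699

400.0837 billion cells


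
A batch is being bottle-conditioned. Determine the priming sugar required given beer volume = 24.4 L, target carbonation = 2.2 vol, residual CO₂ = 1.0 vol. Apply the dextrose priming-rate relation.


sugar = (target − residual)·4.0·V
sugar = (2.2 − 1.0)·4.0·24.4

117.1200 g


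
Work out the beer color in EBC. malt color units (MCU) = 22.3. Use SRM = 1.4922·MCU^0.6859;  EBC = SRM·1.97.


SRM = 1.4922·22.3^0.6859 = 12.5496
EBC = 12.5496·1.97

24.7227 EBC


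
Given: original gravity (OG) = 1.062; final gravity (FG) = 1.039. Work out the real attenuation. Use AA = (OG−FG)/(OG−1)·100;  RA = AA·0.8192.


AA = (1.062 − 1.039)/(1.062 − 1)·100 = 37.0968
RA = 37.0968·0.8192

30.3897 %


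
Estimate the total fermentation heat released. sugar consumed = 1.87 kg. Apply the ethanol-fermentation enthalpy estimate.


Q = m_sugar · 590 kJ/kg
Q = 1.87 · 590

1103.3000 kJ


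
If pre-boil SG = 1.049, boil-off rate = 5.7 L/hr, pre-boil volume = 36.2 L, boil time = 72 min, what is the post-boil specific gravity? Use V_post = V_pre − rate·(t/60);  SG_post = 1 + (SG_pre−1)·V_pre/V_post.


V_post = 36.2 − 5.7·(72/60) = 29.3600
SG_post = 1 + (1.049 − 1)·36.2/29.3600

1.0604


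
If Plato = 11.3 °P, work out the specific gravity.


SG = 259/(259 − P)
SG = 259/(259 − 11.3)

1.0456


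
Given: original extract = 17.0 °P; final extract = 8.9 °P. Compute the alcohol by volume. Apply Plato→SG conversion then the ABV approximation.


SG = 259/(259 − P);  ABV = (OG − FG)·131.25
OG = 259/(259 − 17.0) = 1.0702
FG = 259/(259 − 8.9) = 1.0356
ABV = (1.0702 − 1.0356)·131.25

4.5494 % ABV


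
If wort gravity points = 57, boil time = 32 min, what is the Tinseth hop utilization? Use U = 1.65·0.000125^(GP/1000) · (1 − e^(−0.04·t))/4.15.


bigness = 1.65·0.000125^(57/1000) = 0.9886
boil_factor = (1 − e^(−0.04·32))/4.15 = 0.1740
U = 0.9886 · 0.1740

0.1720


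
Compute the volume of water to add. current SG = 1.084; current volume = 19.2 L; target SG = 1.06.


V_water = V·((SG_curr − 1)/(SG_target − 1) − 1)
V_water = 19.2·((1.084 − 1)/(1.06 − 1) − 1)

7.6800 L


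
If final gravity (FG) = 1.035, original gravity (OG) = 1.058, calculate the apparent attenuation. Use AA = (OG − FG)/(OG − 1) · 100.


AA = (1.058 − 1.035)/(1.058 − 1) · 100

39.6552 %


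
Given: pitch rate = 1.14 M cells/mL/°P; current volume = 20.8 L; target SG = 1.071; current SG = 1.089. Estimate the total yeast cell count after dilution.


V_w = V·((SG_c−1)/(SG_t−1)−1);  °P = 259 − 259/SG_t;  cells = rate·(V+V_w)·°P
V_w = 20.8·((1.089−1)/(1.071−1)−1) = 5.2732
V_final = 20.8 + 5.2732 = 26.0732
°P = 259 − 259/1.071 = 17.1699
cells = 1.14·26.0732·17.1699

510.3504 billion cells


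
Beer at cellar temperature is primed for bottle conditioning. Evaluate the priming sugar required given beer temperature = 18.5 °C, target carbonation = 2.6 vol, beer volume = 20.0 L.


residual = 14.695·(0.01821 + 0.09011·e^(−0.04·T));  sugar = (target − residual)·4.0·V
residual = 14.695·(0.01821 + 0.09011·e^(−0.04·18.5)) = 0.8994
sugar = (2.6 − 0.8994)·4.0·20.0

136.0501 g


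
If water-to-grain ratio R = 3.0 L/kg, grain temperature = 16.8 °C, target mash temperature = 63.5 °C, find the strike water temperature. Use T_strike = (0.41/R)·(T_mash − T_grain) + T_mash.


T_strike = (0.41/3.0)·(63.5 − 16.8) + 63.5

69.8823 °C


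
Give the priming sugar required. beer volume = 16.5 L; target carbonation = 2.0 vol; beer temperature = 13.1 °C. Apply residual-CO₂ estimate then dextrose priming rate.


residual = 14.695·(0.01821 + 0.09011·e^(−0.04·T));  sugar = (target − residual)·4.0·V
residual = 14.695·(0.01821 + 0.09011·e^(−0.04·13.1)) = 1.0517
sugar = (2.0 − 1.0517)·4.0·16.5

62.5880 g


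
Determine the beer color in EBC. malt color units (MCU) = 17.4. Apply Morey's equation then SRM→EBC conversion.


SRM = 1.4922·MCU^0.6859;  EBC = SRM·1.97
SRM = 1.4922·17.4^0.6859 = 10.5857
EBC = 10.5857·1.97

20.8538 EBC


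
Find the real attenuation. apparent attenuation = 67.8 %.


RA = AA · 0.8192
RA = 67.8 · 0.8192

55.5418 %


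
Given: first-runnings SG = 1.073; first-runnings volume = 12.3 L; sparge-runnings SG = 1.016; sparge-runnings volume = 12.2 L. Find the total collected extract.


total = Σ (SG_i − 1)·1000·V_i
first = (1.073 − 1)·1000·12.3 = 897.9000
sparge = (1.016 − 1)·1000·12.2 = 195.2000
total = 897.9000 + 195.2000

1093.1000 gravity·L


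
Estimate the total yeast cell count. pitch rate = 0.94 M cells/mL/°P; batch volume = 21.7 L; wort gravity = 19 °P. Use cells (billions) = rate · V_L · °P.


cells = 0.94 · 21.7 · 19

387.5620 billion cells


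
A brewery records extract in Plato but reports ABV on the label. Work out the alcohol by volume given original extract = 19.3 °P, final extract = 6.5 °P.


SG = 259/(259 − P);  ABV = (OG − FG)·131.25
OG = 259/(259 − 19.3) = 1.0805
FG = 259/(259 − 6.5) = 1.0257
ABV = (1.0805 − 1.0257)·131.25

7.1892 % ABV


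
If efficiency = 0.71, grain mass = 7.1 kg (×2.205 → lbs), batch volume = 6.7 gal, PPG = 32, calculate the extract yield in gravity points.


points = lbs × PPG × eff / vol
lbs = 7.1 × 2.205 = 15.6555
points = 15.6555 × 32 × 0.71 / 6.7

53.0885 points


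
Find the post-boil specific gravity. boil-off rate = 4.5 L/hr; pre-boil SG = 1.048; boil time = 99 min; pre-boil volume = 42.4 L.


V_post = V_pre − rate·(t/60);  SG_post = 1 + (SG_pre−1)·V_pre/V_post
V_post = 42.4 − 4.5·(99/60) = 34.9750
SG_post = 1 + (1.048 − 1)·42.4/34.9750

1.0582


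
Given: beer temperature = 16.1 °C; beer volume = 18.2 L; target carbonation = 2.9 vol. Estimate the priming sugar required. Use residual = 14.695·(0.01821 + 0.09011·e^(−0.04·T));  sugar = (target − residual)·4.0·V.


residual = 14.695·(0.01821 + 0.09011·e^(−0.04·16.1)) = 0.9630
sugar = (2.9 − 0.9630)·4.0·18.2

141.0113 g


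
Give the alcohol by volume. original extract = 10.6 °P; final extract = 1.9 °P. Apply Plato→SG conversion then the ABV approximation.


SG = 259/(259 − P);  ABV = (OG − FG)·131.25
OG = 259/(259 − 10.6) = 1.0427
FG = 259/(259 − 1.9) = 1.0074
ABV = (1.0427 − 1.0074)·131.25

4.6309 % ABV


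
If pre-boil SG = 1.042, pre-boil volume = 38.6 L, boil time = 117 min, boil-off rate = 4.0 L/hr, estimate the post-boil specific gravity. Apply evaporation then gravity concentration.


V_post = V_pre − rate·(t/60);  SG_post = 1 + (SG_pre−1)·V_pre/V_post
V_post = 38.6 − 4.0·(117/60) = 30.8000
SG_post = 1 + (1.042 − 1)·38.6/30.8000

1.0526


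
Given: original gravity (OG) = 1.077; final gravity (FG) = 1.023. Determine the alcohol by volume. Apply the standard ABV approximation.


ABV = (OG − FG) · 131.25
ABV = (1.077 − 1.023) · 131.25

7.0875 % ABV


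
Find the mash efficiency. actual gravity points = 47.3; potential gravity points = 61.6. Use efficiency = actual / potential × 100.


efficiency = 47.3 / 61.6 × 100

76.7857 %


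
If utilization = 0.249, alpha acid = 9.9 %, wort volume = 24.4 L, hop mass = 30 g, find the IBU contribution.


IBU = (α/100)·mass·U·1000 / V
IBU = (9.9/100)·30·0.249·1000 / 24.4

30.3086 IBU


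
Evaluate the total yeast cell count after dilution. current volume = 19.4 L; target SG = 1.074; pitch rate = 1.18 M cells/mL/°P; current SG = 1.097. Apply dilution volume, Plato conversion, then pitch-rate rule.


V_w = V·((SG_c−1)/(SG_t−1)−1);  °P = 259 − 259/SG_t;  cells = rate·(V+V_w)·°P
V_w = 19.4·((1.097−1)/(1.074−1)−1) = 6.0297
V_final = 19.4 + 6.0297 = 25.4297
°P = 259 − 259/1.074 = 17.8454
cells = 1.18·25.4297·17.8454

535.4895 billion cells


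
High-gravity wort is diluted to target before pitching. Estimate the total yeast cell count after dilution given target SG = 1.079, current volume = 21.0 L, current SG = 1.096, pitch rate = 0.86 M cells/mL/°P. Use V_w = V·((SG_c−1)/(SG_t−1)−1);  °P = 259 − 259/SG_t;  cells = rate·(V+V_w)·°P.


V_w = 21.0·((1.096−1)/(1.079−1)−1) = 4.5190
V_final = 21.0 + 4.5190 = 25.5190
°P = 259 − 259/1.079 = 18.9629
cells = 0.86·25.5190·18.9629

416.1667 billion cells


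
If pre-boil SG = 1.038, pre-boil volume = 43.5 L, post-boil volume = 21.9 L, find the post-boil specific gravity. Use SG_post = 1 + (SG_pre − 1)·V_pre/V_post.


pts_pre = (1.038 − 1)·1000 = 38.0000
pts_post = 38.0000·43.5/21.9 = 75.4795
SG_post = 1 + 75.4795/1000

1.0755


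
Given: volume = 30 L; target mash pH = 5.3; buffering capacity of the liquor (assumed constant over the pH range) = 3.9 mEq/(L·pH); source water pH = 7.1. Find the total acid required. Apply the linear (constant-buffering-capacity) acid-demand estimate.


acid = buffering capacity · (pH_source − pH_target) · V
acid = 3.9 · (7.1 − 5.3) · 30

210.6000 mEq


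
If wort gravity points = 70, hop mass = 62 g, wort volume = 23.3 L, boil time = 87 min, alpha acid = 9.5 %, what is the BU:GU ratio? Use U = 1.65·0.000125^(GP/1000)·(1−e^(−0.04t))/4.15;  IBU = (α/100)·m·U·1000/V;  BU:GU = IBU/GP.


U = 1.65·0.000125^(70/1000)·(1−e^(−0.04·87))/4.15 = 0.2054
IBU = (9.5/100)·62·0.2054·1000/23.3 = 51.9265
BU:GU = 51.9265/70

0.7418


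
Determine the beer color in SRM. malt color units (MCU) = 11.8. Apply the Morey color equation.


SRM = 1.4922 · MCU^0.6859
SRM = 1.4922 · 11.8^0.6859

8.1102 SRM


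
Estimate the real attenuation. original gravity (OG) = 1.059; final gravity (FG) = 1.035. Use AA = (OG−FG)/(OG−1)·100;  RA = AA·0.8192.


AA = (1.059 − 1.035)/(1.059 − 1)·100 = 40.6780
RA = 40.6780·0.8192

33.3234 %


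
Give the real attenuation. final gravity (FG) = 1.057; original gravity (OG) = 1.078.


AA = (OG−FG)/(OG−1)·100;  RA = AA·0.8192
AA = (1.078 − 1.057)/(1.078 − 1)·100 = 26.9231
RA = 26.9231·0.8192

22.0554 %


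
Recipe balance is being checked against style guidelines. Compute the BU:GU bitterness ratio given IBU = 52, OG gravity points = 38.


BU:GU = IBU / OG_points
BU:GU = 52 / 38

1.3684


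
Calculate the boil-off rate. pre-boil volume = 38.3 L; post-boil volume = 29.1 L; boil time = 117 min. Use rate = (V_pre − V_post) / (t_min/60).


rate = (38.3 − 29.1) / (117/60)

4.7179 L/hr


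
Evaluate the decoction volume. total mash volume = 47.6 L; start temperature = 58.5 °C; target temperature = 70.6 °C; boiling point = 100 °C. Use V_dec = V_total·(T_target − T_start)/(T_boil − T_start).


V_dec = 47.6·(70.6 − 58.5)/(100 − 58.5)

13.8786 L


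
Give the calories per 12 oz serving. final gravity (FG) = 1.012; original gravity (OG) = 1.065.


ABW = (OG−FG)·131.25·0.79/FG;  °P = 259 − 259/SG (for OG→OE and FG→AE);  RE = 0.1808·OE + 0.8192·AE;  Cal = (6.9·ABW + 4·(RE−0.1))·FG·3.55
ABW = (1.065 − 1.012)·131.25·0.79/1.012 = 5.4303
OE = 259 − 259/1.065 = 15.8075 °P
AE = 259 − 259/1.012 = 3.0711 °P
RE = 0.1808·15.8075 + 0.8192·3.0711 = 5.3739 °P
Cal = (6.9·5.4303 + 4·(5.3739−0.1))·1.012·3.55

210.3985 kcal


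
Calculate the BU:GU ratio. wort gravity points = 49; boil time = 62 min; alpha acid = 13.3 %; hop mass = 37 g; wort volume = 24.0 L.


U = 1.65·0.000125^(GP/1000)·(1−e^(−0.04t))/4.15;  IBU = (α/100)·m·U·1000/V;  BU:GU = IBU/GP
U = 1.65·0.000125^(49/1000)·(1−e^(−0.04·62))/4.15 = 0.2345
IBU = (13.3/100)·37·0.2345·1000/24.0 = 48.0888
BU:GU = 48.0888/49

0.9814


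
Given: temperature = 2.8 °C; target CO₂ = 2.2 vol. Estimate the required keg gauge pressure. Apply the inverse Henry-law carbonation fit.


psi = vols/(0.01821 + 0.09011·e^(−0.04·T)) − 14.695
psi = 2.2/(0.01821 + 0.09011·e^(−0.04·2.8)) − 14.695

7.5784 psi


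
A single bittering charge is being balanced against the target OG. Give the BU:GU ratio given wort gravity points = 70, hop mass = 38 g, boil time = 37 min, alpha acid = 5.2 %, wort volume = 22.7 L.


U = 1.65·0.000125^(GP/1000)·(1−e^(−0.04t))/4.15;  IBU = (α/100)·m·U·1000/V;  BU:GU = IBU/GP
U = 1.65·0.000125^(70/1000)·(1−e^(−0.04·37))/4.15 = 0.1637
IBU = (5.2/100)·38·0.1637·1000/22.7 = 14.2496
BU:GU = 14.2496/70

0.2036


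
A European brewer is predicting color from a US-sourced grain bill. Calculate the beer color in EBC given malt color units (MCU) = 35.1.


SRM = 1.4922·MCU^0.6859;  EBC = SRM·1.97
SRM = 1.4922·35.1^0.6859 = 17.1298
EBC = 17.1298·1.97

33.7458 EBC


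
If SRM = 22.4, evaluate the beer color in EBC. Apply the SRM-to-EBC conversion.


EBC = SRM · 1.97
EBC = 22.4 · 1.97

44.1280 EBC


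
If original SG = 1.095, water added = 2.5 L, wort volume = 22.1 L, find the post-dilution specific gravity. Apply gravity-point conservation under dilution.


SG_new = 1 + (SG_old − 1)·V_old/(V_old + V_water)
pts = (1.095 − 1)·1000·22.1/(22.1 + 2.5) = 85.3455
SG_new = 1 + 85.3455/1000

1.0853


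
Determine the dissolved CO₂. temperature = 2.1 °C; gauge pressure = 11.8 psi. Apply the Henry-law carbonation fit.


vols = (P + 14.695)·(0.01821 + 0.09011·e^(−0.04·T))
vols = (11.8 + 14.695)·(0.01821 + 0.09011·e^(−0.04·2.1))

2.6776 volumes


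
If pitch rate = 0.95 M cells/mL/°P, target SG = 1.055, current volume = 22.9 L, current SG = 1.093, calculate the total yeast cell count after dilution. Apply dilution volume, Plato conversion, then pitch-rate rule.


V_w = V·((SG_c−1)/(SG_t−1)−1);  °P = 259 − 259/SG_t;  cells = rate·(V+V_w)·°P
V_w = 22.9·((1.093−1)/(1.055−1)−1) = 15.8218
V_final = 22.9 + 15.8218 = 38.7218
°P = 259 − 259/1.055 = 13.5024
cells = 0.95·38.7218·13.5024

496.6945 billion cells


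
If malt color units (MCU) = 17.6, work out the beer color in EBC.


SRM = 1.4922·MCU^0.6859;  EBC = SRM·1.97
SRM = 1.4922·17.6^0.6859 = 10.6690
EBC = 10.6690·1.97

21.0180 EBC


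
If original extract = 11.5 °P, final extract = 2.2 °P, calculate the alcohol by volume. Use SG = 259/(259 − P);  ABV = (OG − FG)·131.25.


OG = 259/(259 − 11.5) = 1.0465
FG = 259/(259 − 2.2) = 1.0086
ABV = (1.0465 − 1.0086)·131.25

4.9741 % ABV


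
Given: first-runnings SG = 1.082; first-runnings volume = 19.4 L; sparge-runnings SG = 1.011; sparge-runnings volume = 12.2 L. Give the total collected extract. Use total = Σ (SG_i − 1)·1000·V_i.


first = (1.082 − 1)·1000·19.4 = 1590.8000
sparge = (1.011 − 1)·1000·12.2 = 134.2000
total = 1590.8000 + 134.2000

1725.0000 gravity·L


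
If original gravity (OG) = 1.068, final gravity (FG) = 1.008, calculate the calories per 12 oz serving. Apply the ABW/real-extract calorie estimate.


ABW = (OG−FG)·131.25·0.79/FG;  °P = 259 − 259/SG (for OG→OE and FG→AE);  RE = 0.1808·OE + 0.8192·AE;  Cal = (6.9·ABW + 4·(RE−0.1))·FG·3.55
ABW = (1.068 − 1.008)·131.25·0.79/1.008 = 6.1719
OE = 259 − 259/1.068 = 16.4906 °P
AE = 259 − 259/1.008 = 2.0556 °P
RE = 0.1808·16.4906 + 0.8192·2.0556 = 4.6654 °P
Cal = (6.9·6.1719 + 4·(4.6654−0.1))·1.008·3.55

217.7371 kcal


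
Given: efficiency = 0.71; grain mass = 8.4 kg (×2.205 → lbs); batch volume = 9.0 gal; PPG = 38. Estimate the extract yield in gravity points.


points = lbs × PPG × eff / vol
lbs = 8.4 × 2.205 = 18.5220
points = 18.5220 × 38 × 0.71 / 9.0

55.5248 points


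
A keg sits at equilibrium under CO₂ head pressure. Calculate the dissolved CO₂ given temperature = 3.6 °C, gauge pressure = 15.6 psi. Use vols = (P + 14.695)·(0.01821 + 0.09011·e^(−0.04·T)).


vols = (15.6 + 14.695)·(0.01821 + 0.09011·e^(−0.04·3.6))

2.9154 volumes


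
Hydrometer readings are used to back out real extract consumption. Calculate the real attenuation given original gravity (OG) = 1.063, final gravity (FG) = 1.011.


AA = (OG−FG)/(OG−1)·100;  RA = AA·0.8192
AA = (1.063 − 1.011)/(1.063 − 1)·100 = 82.5397
RA = 82.5397·0.8192

67.6165 %


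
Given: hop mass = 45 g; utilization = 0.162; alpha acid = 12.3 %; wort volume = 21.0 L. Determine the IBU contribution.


IBU = (α/100)·mass·U·1000 / V
IBU = (12.3/100)·45·0.162·1000 / 21.0

42.6986 IBU


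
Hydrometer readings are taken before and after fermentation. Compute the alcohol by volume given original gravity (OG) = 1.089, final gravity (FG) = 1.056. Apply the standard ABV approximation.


ABV = (OG − FG) · 131.25
ABV = (1.089 − 1.056) · 131.25

4.3312 % ABV


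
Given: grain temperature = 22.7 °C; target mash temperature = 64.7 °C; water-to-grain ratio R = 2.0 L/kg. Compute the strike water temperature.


T_strike = (0.41/R)·(T_mash − T_grain) + T_mash
T_strike = (0.41/2.0)·(64.7 − 22.7) + 64.7

73.3100 °C


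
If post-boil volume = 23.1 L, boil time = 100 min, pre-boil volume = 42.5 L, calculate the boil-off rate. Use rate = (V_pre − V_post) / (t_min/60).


rate = (42.5 − 23.1) / (100/60)

11.6400 L/hr


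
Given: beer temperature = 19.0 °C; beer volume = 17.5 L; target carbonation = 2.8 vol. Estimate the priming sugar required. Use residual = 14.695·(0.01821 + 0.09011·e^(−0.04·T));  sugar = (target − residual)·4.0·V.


residual = 14.695·(0.01821 + 0.09011·e^(−0.04·19.0)) = 0.8869
sugar = (2.8 − 0.8869)·4.0·17.5

133.9195 g


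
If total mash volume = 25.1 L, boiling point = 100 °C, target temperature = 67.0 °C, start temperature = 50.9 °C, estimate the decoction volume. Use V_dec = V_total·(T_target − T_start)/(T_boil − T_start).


V_dec = 25.1·(67.0 − 50.9)/(100 − 50.9)

8.2303 L


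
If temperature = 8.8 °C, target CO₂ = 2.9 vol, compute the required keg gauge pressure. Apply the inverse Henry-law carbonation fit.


psi = vols/(0.01821 + 0.09011·e^(−0.04·T)) − 14.695
psi = 2.9/(0.01821 + 0.09011·e^(−0.04·8.8)) − 14.695

20.8518 psi


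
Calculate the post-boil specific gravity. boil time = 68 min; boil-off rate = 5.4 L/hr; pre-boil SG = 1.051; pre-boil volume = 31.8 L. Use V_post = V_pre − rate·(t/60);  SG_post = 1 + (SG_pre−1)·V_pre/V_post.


V_post = 31.8 − 5.4·(68/60) = 25.6800
SG_post = 1 + (1.051 − 1)·31.8/25.6800

1.0632


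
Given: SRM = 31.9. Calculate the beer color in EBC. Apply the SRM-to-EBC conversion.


EBC = SRM · 1.97
EBC = 31.9 · 1.97

62.8430 EBC


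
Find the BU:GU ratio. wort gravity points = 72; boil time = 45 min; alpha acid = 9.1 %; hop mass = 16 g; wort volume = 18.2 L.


U = 1.65·0.000125^(GP/1000)·(1−e^(−0.04t))/4.15;  IBU = (α/100)·m·U·1000/V;  BU:GU = IBU/GP
U = 1.65·0.000125^(72/1000)·(1−e^(−0.04·45))/4.15 = 0.1738
IBU = (9.1/100)·16·0.1738·1000/18.2 = 13.9006
BU:GU = 13.9006/72

0.1931


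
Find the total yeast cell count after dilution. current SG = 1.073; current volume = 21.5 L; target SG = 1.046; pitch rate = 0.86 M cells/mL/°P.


V_w = V·((SG_c−1)/(SG_t−1)−1);  °P = 259 − 259/SG_t;  cells = rate·(V+V_w)·°P
V_w = 21.5·((1.073−1)/(1.046−1)−1) = 12.6196
V_final = 21.5 + 12.6196 = 34.1196
°P = 259 − 259/1.046 = 11.3901
cells = 0.86·34.1196·11.3901

334.2165 billion cells


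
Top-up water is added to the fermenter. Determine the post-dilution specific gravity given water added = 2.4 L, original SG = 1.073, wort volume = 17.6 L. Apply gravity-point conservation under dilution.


SG_new = 1 + (SG_old − 1)·V_old/(V_old + V_water)
pts = (1.073 − 1)·1000·17.6/(17.6 + 2.4) = 64.2400
SG_new = 1 + 64.2400/1000

1.0642


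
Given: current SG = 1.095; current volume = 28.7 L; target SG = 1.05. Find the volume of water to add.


V_water = V·((SG_curr − 1)/(SG_target − 1) − 1)
V_water = 28.7·((1.095 − 1)/(1.05 − 1) − 1)

25.8300 L


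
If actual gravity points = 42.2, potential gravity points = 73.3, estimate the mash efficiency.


efficiency = actual / potential × 100
efficiency = 42.2 / 73.3 × 100

57.5716 %


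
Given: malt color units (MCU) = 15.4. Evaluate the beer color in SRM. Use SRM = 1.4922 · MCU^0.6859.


SRM = 1.4922 · 15.4^0.6859

9.7353 SRM


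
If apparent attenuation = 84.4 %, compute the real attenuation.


RA = AA · 0.8192
RA = 84.4 · 0.8192

69.1405 %


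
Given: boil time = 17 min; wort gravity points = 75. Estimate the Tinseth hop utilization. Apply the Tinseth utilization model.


U = 1.65·0.000125^(GP/1000) · (1 − e^(−0.04·t))/4.15
bigness = 1.65·0.000125^(75/1000) = 0.8409
boil_factor = (1 − e^(−0.04·17))/4.15 = 0.1189
U = 0.8409 · 0.1189

0.1000


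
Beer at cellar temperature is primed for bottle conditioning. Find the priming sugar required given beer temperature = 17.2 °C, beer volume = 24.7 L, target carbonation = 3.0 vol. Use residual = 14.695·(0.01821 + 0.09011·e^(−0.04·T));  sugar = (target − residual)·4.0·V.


residual = 14.695·(0.01821 + 0.09011·e^(−0.04·17.2)) = 0.9331
sugar = (3.0 − 0.9331)·4.0·24.7

204.2101 g


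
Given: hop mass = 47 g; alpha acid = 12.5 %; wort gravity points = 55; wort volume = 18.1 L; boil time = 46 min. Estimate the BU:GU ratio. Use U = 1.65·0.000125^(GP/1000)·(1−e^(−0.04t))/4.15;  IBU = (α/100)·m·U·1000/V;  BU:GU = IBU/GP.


U = 1.65·0.000125^(55/1000)·(1−e^(−0.04·46))/4.15 = 0.2040
IBU = (12.5/100)·47·0.2040·1000/18.1 = 66.2194
BU:GU = 66.2194/55

1.2040


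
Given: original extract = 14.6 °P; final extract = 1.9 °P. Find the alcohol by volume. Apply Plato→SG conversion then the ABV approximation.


SG = 259/(259 − P);  ABV = (OG − FG)·131.25
OG = 259/(259 − 14.6) = 1.0597
FG = 259/(259 − 1.9) = 1.0074
ABV = (1.0597 − 1.0074)·131.25

6.8707 % ABV


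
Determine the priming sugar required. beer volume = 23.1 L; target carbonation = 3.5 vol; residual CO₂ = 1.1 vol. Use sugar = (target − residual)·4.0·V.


sugar = (3.5 − 1.1)·4.0·23.1

221.7600 g


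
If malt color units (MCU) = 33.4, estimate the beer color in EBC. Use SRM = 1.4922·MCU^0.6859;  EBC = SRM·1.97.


SRM = 1.4922·33.4^0.6859 = 16.5564
EBC = 16.5564·1.97

32.6160 EBC


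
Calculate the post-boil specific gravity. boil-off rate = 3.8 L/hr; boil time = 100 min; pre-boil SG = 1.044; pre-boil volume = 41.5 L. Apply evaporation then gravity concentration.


V_post = V_pre − rate·(t/60);  SG_post = 1 + (SG_pre−1)·V_pre/V_post
V_post = 41.5 − 3.8·(100/60) = 35.1667
SG_post = 1 + (1.044 − 1)·41.5/35.1667

1.0519


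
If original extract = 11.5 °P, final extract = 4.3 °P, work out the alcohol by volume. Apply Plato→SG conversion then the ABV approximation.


SG = 259/(259 − P);  ABV = (OG − FG)·131.25
OG = 259/(259 − 11.5) = 1.0465
FG = 259/(259 − 4.3) = 1.0169
ABV = (1.0465 − 1.0169)·131.25

3.8826 % ABV


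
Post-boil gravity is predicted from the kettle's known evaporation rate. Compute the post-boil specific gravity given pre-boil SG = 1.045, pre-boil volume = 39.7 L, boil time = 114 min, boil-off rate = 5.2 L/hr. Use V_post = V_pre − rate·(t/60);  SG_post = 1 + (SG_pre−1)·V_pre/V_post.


V_post = 39.7 − 5.2·(114/60) = 29.8200
SG_post = 1 + (1.045 − 1)·39.7/29.8200

1.0599


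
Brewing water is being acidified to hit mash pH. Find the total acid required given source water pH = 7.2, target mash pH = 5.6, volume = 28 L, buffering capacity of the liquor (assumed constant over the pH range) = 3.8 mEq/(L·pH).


acid = buffering capacity · (pH_source − pH_target) · V
acid = 3.8 · (7.2 − 5.6) · 28

170.2400 mEq


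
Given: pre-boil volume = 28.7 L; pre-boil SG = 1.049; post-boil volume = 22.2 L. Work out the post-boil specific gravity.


SG_post = 1 + (SG_pre − 1)·V_pre/V_post
pts_pre = (1.049 − 1)·1000 = 49.0000
pts_post = 49.0000·28.7/22.2 = 63.3468
SG_post = 1 + 63.3468/1000

1.0633


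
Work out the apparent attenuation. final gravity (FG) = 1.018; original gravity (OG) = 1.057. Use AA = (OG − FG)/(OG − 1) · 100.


AA = (1.057 − 1.018)/(1.057 − 1) · 100

68.4211 %


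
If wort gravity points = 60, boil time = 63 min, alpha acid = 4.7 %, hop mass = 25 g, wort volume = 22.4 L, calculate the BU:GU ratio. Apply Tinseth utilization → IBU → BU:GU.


U = 1.65·0.000125^(GP/1000)·(1−e^(−0.04t))/4.15;  IBU = (α/100)·m·U·1000/V;  BU:GU = IBU/GP
U = 1.65·0.000125^(60/1000)·(1−e^(−0.04·63))/4.15 = 0.2132
IBU = (4.7/100)·25·0.2132·1000/22.4 = 11.1844
BU:GU = 11.1844/60

0.1864


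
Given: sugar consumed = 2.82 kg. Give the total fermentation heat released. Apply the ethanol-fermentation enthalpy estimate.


Q = m_sugar · 590 kJ/kg
Q = 2.82 · 590

1663.8000 kJ


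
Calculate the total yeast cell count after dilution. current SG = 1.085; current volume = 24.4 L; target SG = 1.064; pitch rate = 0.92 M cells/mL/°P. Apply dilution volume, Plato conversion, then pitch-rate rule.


V_w = V·((SG_c−1)/(SG_t−1)−1);  °P = 259 − 259/SG_t;  cells = rate·(V+V_w)·°P
V_w = 24.4·((1.085−1)/(1.064−1)−1) = 8.0062
V_final = 24.4 + 8.0062 = 32.4062
°P = 259 − 259/1.064 = 15.5789
cells = 0.92·32.4062·15.5789

464.4668 billion cells


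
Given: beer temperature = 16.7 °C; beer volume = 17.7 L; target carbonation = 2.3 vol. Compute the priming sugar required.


residual = 14.695·(0.01821 + 0.09011·e^(−0.04·T));  sugar = (target − residual)·4.0·V
residual = 14.695·(0.01821 + 0.09011·e^(−0.04·16.7)) = 0.9465
sugar = (2.3 − 0.9465)·4.0·17.7

95.8250 g


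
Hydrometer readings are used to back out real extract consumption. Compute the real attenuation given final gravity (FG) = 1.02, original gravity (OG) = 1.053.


AA = (OG−FG)/(OG−1)·100;  RA = AA·0.8192
AA = (1.053 − 1.02)/(1.053 − 1)·100 = 62.2642
RA = 62.2642·0.8192

51.0068 %


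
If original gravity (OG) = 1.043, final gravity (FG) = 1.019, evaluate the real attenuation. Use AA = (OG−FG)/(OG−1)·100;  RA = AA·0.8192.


AA = (1.043 − 1.019)/(1.043 − 1)·100 = 55.8140
RA = 55.8140·0.8192

45.7228 %


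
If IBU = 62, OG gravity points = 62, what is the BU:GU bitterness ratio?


BU:GU = IBU / OG_points
BU:GU = 62 / 62

1.0000


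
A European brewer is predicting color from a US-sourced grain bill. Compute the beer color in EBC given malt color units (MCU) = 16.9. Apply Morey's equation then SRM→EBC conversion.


SRM = 1.4922·MCU^0.6859;  EBC = SRM·1.97
SRM = 1.4922·16.9^0.6859 = 10.3761
EBC = 10.3761·1.97

20.4409 EBC


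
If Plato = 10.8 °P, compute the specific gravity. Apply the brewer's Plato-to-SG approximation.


SG = 259/(259 − P)
SG = 259/(259 − 10.8)

1.0435


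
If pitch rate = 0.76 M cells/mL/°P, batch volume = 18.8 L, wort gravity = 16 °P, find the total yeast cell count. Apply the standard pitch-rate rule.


cells (billions) = rate · V_L · °P
cells = 0.76 · 18.8 · 16

228.6080 billion cells


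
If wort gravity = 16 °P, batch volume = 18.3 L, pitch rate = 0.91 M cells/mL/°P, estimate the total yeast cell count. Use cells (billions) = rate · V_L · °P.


cells = 0.91 · 18.3 · 16

266.4480 billion cells


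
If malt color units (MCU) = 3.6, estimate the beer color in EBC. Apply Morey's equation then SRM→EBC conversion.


SRM = 1.4922·MCU^0.6859;  EBC = SRM·1.97
SRM = 1.4922·3.6^0.6859 = 3.5925
EBC = 3.5925·1.97

7.0772 EBC


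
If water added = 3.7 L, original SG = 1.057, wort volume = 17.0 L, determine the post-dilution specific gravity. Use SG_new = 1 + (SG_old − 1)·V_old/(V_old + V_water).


pts = (1.057 − 1)·1000·17.0/(17.0 + 3.7) = 46.8116
SG_new = 1 + 46.8116/1000

1.0468


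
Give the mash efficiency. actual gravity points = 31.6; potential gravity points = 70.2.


efficiency = actual / potential × 100
efficiency = 31.6 / 70.2 × 100

45.0142 %


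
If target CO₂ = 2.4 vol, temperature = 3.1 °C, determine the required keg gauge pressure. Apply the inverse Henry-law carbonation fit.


psi = vols/(0.01821 + 0.09011·e^(−0.04·T)) − 14.695
psi = 2.4/(0.01821 + 0.09011·e^(−0.04·3.1)) − 14.695

9.8420 psi


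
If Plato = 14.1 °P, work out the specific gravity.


SG = 259/(259 − P)
SG = 259/(259 − 14.1)

1.0576


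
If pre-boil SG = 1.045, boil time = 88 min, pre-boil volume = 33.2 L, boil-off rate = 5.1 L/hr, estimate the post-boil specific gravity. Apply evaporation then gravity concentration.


V_post = V_pre − rate·(t/60);  SG_post = 1 + (SG_pre−1)·V_pre/V_post
V_post = 33.2 − 5.1·(88/60) = 25.7200
SG_post = 1 + (1.045 − 1)·33.2/25.7200

1.0581


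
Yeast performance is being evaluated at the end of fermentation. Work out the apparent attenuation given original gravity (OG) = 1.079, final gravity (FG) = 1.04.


AA = (OG − FG)/(OG − 1) · 100
AA = (1.079 − 1.04)/(1.079 − 1) · 100

49.3671 %


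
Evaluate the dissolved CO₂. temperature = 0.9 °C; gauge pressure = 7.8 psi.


vols = (P + 14.695)·(0.01821 + 0.09011·e^(−0.04·T))
vols = (7.8 + 14.695)·(0.01821 + 0.09011·e^(−0.04·0.9))

2.3650 volumes


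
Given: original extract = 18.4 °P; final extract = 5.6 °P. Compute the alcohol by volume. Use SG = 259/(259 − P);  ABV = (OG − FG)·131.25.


OG = 259/(259 − 18.4) = 1.0765
FG = 259/(259 − 5.6) = 1.0221
ABV = (1.0765 − 1.0221)·131.25

7.1369 % ABV


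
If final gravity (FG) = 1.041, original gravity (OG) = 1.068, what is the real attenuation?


AA = (OG−FG)/(OG−1)·100;  RA = AA·0.8192
AA = (1.068 − 1.041)/(1.068 − 1)·100 = 39.7059
RA = 39.7059·0.8192

32.5271 %


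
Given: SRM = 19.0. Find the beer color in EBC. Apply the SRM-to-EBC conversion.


EBC = SRM · 1.97
EBC = 19.0 · 1.97

37.4300 EBC


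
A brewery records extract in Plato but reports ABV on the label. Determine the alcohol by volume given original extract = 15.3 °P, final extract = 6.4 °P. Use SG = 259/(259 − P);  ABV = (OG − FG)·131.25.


OG = 259/(259 − 15.3) = 1.0628
FG = 259/(259 − 6.4) = 1.0253
ABV = (1.0628 − 1.0253)·131.25

4.9147 % ABV


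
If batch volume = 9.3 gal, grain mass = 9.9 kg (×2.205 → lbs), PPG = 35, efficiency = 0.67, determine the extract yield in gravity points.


points = lbs × PPG × eff / vol
lbs = 9.9 × 2.205 = 21.8295
points = 21.8295 × 35 × 0.67 / 9.3

55.0432 points


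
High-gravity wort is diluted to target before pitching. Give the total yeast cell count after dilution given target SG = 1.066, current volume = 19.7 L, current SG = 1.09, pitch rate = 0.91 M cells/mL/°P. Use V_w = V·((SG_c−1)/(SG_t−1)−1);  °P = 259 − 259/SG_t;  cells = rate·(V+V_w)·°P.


V_w = 19.7·((1.09−1)/(1.066−1)−1) = 7.1636
V_final = 19.7 + 7.1636 = 26.8636
°P = 259 − 259/1.066 = 16.0356
cells = 0.91·26.8636·16.0356

392.0060 billion cells


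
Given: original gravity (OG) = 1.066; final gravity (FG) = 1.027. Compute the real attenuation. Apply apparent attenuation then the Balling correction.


AA = (OG−FG)/(OG−1)·100;  RA = AA·0.8192
AA = (1.066 − 1.027)/(1.066 − 1)·100 = 59.0909
RA = 59.0909·0.8192

48.4073 %


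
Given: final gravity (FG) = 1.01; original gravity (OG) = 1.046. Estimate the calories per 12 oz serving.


ABW = (OG−FG)·131.25·0.79/FG;  °P = 259 − 259/SG (for OG→OE and FG→AE);  RE = 0.1808·OE + 0.8192·AE;  Cal = (6.9·ABW + 4·(RE−0.1))·FG·3.55
ABW = (1.046 − 1.01)·131.25·0.79/1.01 = 3.6958
OE = 259 − 259/1.046 = 11.3901 °P
AE = 259 − 259/1.01 = 2.5644 °P
RE = 0.1808·11.3901 + 0.8192·2.5644 = 4.1600 °P
Cal = (6.9·3.6958 + 4·(4.1600−0.1))·1.01·3.55

149.6629 kcal


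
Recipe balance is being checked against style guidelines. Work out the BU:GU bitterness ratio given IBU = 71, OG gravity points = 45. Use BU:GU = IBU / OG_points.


BU:GU = 71 / 45

1.5778


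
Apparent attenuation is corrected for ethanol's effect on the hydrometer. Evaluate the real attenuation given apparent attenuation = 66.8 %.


RA = AA · 0.8192
RA = 66.8 · 0.8192

54.7226 %


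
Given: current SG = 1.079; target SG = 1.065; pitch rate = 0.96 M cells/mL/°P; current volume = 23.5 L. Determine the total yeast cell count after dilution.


V_w = V·((SG_c−1)/(SG_t−1)−1);  °P = 259 − 259/SG_t;  cells = rate·(V+V_w)·°P
V_w = 23.5·((1.079−1)/(1.065−1)−1) = 5.0615
V_final = 23.5 + 5.0615 = 28.5615
°P = 259 − 259/1.065 = 15.8075
cells = 0.96·28.5615·15.8075

433.4274 billion cells


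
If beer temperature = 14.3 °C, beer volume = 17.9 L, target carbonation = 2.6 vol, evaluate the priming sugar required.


residual = 14.695·(0.01821 + 0.09011·e^(−0.04·T));  sugar = (target − residual)·4.0·V
residual = 14.695·(0.01821 + 0.09011·e^(−0.04·14.3)) = 1.0149
sugar = (2.6 − 1.0149)·4.0·17.9

113.4896 g


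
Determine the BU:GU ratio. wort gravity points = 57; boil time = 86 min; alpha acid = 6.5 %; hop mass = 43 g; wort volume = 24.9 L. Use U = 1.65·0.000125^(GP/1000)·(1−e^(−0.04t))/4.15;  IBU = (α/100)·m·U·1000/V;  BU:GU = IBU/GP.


U = 1.65·0.000125^(57/1000)·(1−e^(−0.04·86))/4.15 = 0.2306
IBU = (6.5/100)·43·0.2306·1000/24.9 = 25.8814
BU:GU = 25.8814/57

0.4541


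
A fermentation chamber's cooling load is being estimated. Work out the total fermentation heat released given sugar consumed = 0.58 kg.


Q = m_sugar · 590 kJ/kg
Q = 0.58 · 590

342.2000 kJ


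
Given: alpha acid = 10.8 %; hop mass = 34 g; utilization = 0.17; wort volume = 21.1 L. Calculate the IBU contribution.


IBU = (α/100)·mass·U·1000 / V
IBU = (10.8/100)·34·0.17·1000 / 21.1

29.5848 IBU


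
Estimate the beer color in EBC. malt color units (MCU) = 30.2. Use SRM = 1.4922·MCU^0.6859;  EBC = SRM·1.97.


SRM = 1.4922·30.2^0.6859 = 15.4513
EBC = 15.4513·1.97

30.4390 EBC


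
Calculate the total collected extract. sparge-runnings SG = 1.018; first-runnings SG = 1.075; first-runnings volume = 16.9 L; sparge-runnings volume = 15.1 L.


total = Σ (SG_i − 1)·1000·V_i
first = (1.075 − 1)·1000·16.9 = 1267.5000
sparge = (1.018 − 1)·1000·15.1 = 271.8000
total = 1267.5000 + 271.8000

1539.3000 gravity·L


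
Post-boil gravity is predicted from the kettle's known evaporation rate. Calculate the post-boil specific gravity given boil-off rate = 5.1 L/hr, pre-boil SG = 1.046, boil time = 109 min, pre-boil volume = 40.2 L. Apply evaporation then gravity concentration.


V_post = V_pre − rate·(t/60);  SG_post = 1 + (SG_pre−1)·V_pre/V_post
V_post = 40.2 − 5.1·(109/60) = 30.9350
SG_post = 1 + (1.046 − 1)·40.2/30.9350

1.0598


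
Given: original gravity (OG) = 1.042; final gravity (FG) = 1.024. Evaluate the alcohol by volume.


ABV = (OG − FG) · 131.25
ABV = (1.042 − 1.024) · 131.25

2.3625 % ABV


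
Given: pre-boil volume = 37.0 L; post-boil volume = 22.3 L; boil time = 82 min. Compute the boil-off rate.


rate = (V_pre − V_post) / (t_min/60)
rate = (37.0 − 22.3) / (82/60)

10.7561 L/hr


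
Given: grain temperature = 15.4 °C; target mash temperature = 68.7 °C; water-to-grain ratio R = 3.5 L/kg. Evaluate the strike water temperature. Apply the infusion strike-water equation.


T_strike = (0.41/R)·(T_mash − T_grain) + T_mash
T_strike = (0.41/3.5)·(68.7 − 15.4) + 68.7

74.9437 °C


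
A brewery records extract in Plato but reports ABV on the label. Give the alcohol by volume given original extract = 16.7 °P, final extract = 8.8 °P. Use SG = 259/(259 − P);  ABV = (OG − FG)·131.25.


OG = 259/(259 − 16.7) = 1.0689
FG = 259/(259 − 8.8) = 1.0352
ABV = (1.0689 − 1.0352)·131.25

4.4298 % ABV


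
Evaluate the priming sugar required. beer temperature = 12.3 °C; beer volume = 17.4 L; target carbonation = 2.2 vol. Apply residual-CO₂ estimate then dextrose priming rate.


residual = 14.695·(0.01821 + 0.09011·e^(−0.04·T));  sugar = (target − residual)·4.0·V
residual = 14.695·(0.01821 + 0.09011·e^(−0.04·12.3)) = 1.0772
sugar = (2.2 − 1.0772)·4.0·17.4

78.1473 g


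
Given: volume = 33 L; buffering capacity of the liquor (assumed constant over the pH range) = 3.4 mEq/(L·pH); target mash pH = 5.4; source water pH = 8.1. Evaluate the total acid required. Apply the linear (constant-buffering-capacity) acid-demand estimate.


acid = buffering capacity · (pH_source − pH_target) · V
acid = 3.4 · (8.1 − 5.4) · 33

302.9400 mEq


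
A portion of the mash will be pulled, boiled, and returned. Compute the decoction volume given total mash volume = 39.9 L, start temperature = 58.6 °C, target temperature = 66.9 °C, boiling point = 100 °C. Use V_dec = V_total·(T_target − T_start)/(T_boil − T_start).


V_dec = 39.9·(66.9 − 58.6)/(100 − 58.6)

7.9993 L


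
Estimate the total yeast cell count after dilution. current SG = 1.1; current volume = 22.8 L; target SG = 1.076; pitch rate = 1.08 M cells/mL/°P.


V_w = V·((SG_c−1)/(SG_t−1)−1);  °P = 259 − 259/SG_t;  cells = rate·(V+V_w)·°P
V_w = 22.8·((1.1−1)/(1.076−1)−1) = 7.2000
V_final = 22.8 + 7.2000 = 30.0000
°P = 259 − 259/1.076 = 18.2937
cells = 1.08·30.0000·18.2937

592.7152 billion cells


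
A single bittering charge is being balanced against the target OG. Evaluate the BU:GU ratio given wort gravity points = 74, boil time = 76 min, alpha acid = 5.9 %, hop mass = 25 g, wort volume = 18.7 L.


U = 1.65·0.000125^(GP/1000)·(1−e^(−0.04t))/4.15;  IBU = (α/100)·m·U·1000/V;  BU:GU = IBU/GP
U = 1.65·0.000125^(74/1000)·(1−e^(−0.04·76))/4.15 = 0.1947
IBU = (5.9/100)·25·0.1947·1000/18.7 = 15.3557
BU:GU = 15.3557/74

0.2075


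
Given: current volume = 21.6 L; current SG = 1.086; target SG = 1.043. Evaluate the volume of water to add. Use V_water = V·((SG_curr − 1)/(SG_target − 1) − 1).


V_water = 21.6·((1.086 − 1)/(1.043 − 1) − 1)

21.6000 L


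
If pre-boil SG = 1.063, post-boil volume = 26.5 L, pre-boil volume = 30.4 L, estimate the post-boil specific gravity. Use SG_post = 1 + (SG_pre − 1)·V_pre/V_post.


pts_pre = (1.063 − 1)·1000 = 63.0000
pts_post = 63.0000·30.4/26.5 = 72.2717
SG_post = 1 + 72.2717/1000

1.0723


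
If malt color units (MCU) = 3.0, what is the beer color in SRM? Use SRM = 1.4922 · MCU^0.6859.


SRM = 1.4922 · 3.0^0.6859

3.1702 SRM


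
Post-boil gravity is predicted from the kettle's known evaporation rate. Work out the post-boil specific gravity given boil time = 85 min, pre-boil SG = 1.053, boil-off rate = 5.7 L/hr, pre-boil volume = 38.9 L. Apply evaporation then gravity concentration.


V_post = V_pre − rate·(t/60);  SG_post = 1 + (SG_pre−1)·V_pre/V_post
V_post = 38.9 − 5.7·(85/60) = 30.8250
SG_post = 1 + (1.053 − 1)·38.9/30.8250

1.0669


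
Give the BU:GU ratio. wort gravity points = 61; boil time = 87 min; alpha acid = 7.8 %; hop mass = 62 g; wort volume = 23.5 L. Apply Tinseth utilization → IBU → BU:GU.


U = 1.65·0.000125^(GP/1000)·(1−e^(−0.04t))/4.15;  IBU = (α/100)·m·U·1000/V;  BU:GU = IBU/GP
U = 1.65·0.000125^(61/1000)·(1−e^(−0.04·87))/4.15 = 0.2227
IBU = (7.8/100)·62·0.2227·1000/23.5 = 45.8327
BU:GU = 45.8327/61

0.7514
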